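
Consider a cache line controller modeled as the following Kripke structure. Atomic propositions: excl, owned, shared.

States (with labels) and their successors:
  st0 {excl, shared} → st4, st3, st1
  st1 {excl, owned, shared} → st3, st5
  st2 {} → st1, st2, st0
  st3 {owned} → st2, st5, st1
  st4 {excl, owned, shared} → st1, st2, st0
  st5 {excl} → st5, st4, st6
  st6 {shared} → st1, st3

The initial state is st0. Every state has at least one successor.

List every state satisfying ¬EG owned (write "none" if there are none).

{st0, st2, st5, st6}

States satisfying owned: {st1, st3, st4}.
States satisfying EG owned: {st1, st3, st4}.
States satisfying ¬EG owned: {st0, st2, st5, st6}.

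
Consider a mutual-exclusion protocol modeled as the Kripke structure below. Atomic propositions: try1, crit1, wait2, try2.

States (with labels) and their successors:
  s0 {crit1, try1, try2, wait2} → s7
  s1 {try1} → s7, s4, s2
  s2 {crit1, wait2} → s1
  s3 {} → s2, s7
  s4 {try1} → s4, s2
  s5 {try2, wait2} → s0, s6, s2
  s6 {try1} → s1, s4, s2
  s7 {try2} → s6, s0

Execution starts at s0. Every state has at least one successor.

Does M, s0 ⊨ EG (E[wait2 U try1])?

Violated

States satisfying E[wait2 U try1]: {s0, s1, s2, s4, s5, s6}.
States satisfying EG (E[wait2 U try1]): {s1, s2, s4, s5, s6}.
No suitable path/successor from s0 witnesses the formula.
s0 ∉ Sat(EG (E[wait2 U try1])).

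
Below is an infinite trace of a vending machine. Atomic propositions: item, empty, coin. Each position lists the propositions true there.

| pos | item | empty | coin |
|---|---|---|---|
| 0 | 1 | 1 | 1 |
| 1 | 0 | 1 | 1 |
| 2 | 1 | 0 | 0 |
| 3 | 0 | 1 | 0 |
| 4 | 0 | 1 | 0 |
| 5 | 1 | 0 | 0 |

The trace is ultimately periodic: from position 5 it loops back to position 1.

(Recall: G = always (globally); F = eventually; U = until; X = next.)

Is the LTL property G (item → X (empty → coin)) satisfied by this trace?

item → X (empty → coin) must hold at every position from 0 onward. It fails at position 2, so G (item → X (empty → coin)) is false.
Positions where item holds: 0, 2, 5.
Check X (empty → coin) at each: 0→ok, 2→fails, 5→ok.

Does not hold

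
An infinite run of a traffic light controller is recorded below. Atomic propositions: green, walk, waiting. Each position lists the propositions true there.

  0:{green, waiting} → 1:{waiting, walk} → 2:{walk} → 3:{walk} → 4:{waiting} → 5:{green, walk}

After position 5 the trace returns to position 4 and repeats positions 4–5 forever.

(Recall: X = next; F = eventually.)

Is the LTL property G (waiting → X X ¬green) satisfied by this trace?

Holds

waiting → X X ¬green holds at every position 0..5, and those are all positions ever visited, so G (waiting → X X ¬green) holds.
Positions where waiting holds: 0, 1, 4.
Check X X ¬green at each: 0→ok, 1→ok, 4→ok.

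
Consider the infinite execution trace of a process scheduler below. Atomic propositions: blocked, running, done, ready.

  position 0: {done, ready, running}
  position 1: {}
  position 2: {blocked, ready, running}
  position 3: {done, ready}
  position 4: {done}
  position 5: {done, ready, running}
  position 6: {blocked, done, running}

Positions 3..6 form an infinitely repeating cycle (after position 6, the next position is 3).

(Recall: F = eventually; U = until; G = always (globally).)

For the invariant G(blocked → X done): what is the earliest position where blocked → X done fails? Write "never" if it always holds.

blocked → X done holds at every position 0..6, and those are all the positions the trace ever visits, so the invariant G(blocked → X done) is never violated.

never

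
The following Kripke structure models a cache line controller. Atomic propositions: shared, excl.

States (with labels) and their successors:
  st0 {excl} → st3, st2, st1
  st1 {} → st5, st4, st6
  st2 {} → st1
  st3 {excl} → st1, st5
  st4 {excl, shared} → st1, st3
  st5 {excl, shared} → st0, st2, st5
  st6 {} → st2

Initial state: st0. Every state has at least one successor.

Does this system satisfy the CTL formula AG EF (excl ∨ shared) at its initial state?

States satisfying EF (excl ∨ shared): {st0, st1, st2, st3, st4, st5, st6}.
States satisfying AG EF (excl ∨ shared): {st0, st1, st2, st3, st4, st5, st6}.
Every state reachable from st0 satisfies EF (excl ∨ shared).
st0 ∈ Sat(AG EF (excl ∨ shared)).

Satisfied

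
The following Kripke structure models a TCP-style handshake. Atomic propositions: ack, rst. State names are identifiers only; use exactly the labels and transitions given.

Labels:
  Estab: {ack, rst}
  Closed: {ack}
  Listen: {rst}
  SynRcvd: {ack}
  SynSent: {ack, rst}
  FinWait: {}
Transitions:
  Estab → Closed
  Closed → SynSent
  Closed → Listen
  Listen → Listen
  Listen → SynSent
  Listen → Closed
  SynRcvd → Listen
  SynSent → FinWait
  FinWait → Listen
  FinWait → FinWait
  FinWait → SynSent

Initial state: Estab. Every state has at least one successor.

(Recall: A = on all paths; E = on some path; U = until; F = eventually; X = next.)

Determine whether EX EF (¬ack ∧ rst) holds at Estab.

Holds

States satisfying EF (¬ack ∧ rst): {Estab, Closed, Listen, SynRcvd, SynSent, FinWait}.
States satisfying EX EF (¬ack ∧ rst): {Estab, Closed, Listen, SynRcvd, SynSent, FinWait}.
Estab ∈ Sat(EX EF (¬ack ∧ rst)).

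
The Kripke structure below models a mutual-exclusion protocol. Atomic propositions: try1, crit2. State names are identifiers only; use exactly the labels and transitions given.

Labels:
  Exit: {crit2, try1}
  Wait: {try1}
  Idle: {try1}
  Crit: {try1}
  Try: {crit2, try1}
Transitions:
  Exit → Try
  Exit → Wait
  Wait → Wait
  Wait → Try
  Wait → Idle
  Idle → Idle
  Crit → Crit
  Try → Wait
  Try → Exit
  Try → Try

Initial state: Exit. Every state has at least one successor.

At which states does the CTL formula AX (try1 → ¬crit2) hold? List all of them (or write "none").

{Idle, Crit}

States satisfying try1 → ¬crit2: {Wait, Idle, Crit}.
States satisfying AX (try1 → ¬crit2): {Idle, Crit}.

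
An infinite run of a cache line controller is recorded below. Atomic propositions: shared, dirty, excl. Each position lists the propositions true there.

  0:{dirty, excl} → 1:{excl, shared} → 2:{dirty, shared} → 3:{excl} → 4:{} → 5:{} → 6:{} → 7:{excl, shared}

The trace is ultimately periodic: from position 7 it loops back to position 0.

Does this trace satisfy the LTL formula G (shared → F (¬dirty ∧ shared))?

shared → F (¬dirty ∧ shared) holds at every position 0..7, and those are all positions ever visited, so G (shared → F (¬dirty ∧ shared)) holds.
Positions where shared holds: 1, 2, 7.
Check F (¬dirty ∧ shared) at each: 1→ok, 2→ok, 7→ok.

Yes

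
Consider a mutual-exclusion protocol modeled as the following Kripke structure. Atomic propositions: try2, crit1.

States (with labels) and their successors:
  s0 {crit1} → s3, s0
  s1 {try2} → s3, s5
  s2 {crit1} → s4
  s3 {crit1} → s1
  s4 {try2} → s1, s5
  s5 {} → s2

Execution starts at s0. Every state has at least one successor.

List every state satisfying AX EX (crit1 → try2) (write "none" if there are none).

States satisfying EX (crit1 → try2): {s1, s2, s3, s4}.
States satisfying AX EX (crit1 → try2): {s2, s3, s5}.

{s2, s3, s5}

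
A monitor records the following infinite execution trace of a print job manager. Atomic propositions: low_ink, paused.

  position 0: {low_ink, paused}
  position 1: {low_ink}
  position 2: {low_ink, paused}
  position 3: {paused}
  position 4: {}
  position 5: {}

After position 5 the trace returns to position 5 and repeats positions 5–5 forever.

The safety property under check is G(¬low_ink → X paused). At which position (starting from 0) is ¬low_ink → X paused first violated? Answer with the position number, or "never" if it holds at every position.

3

Check ¬low_ink → X paused at each position in order: 0 ✓, 1 ✓, 2 ✓.
At position 3 the labels are {paused} and the next position 4 has {}, so ¬low_ink → X paused is false there. This is the first violation.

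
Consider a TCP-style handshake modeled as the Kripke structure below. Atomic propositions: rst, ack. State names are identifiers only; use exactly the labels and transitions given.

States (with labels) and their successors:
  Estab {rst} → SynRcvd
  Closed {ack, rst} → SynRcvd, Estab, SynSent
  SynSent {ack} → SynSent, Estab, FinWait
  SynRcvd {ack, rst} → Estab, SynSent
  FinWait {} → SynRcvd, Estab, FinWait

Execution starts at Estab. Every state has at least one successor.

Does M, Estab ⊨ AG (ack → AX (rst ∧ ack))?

Does not hold

States satisfying ack → AX (rst ∧ ack): {Estab, FinWait}.
States satisfying AG (ack → AX (rst ∧ ack)): ∅.
SynRcvd is reachable from Estab and violates ack → AX (rst ∧ ack), so AG fails at Estab.
Estab ∉ Sat(AG (ack → AX (rst ∧ ack))).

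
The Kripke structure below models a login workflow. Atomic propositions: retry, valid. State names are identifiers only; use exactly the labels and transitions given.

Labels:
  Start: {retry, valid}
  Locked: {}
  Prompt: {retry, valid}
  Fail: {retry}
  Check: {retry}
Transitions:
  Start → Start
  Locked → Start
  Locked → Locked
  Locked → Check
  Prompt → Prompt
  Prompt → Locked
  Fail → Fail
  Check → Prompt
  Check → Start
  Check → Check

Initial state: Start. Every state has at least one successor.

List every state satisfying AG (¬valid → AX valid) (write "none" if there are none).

States satisfying ¬valid → AX valid: {Start, Prompt}.
States satisfying AG (¬valid → AX valid): {Start}.

{Start}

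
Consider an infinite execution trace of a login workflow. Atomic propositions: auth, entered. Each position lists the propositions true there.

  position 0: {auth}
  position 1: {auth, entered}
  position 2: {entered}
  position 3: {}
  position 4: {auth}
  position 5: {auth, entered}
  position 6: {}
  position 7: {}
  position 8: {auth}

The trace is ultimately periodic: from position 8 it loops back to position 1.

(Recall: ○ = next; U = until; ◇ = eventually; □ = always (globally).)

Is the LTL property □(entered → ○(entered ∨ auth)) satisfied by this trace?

entered → ○(entered ∨ auth) must hold at every position from 0 onward. It fails at position 2, so □(entered → ○(entered ∨ auth)) is false.
Positions where entered holds: 1, 2, 5.
Check ○(entered ∨ auth) at each: 1→ok, 2→fails, 5→fails.

Does not hold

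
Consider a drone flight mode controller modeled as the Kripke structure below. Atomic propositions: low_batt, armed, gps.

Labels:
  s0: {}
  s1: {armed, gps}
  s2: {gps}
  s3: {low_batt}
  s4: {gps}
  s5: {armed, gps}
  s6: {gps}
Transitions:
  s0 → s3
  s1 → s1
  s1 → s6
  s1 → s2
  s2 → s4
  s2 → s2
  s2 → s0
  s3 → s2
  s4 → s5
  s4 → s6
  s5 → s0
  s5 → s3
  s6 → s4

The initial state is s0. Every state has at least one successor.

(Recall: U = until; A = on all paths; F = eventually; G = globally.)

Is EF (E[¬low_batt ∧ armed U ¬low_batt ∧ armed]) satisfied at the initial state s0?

Holds

States satisfying E[¬low_batt ∧ armed U ¬low_batt ∧ armed]: {s1, s5}.
States satisfying EF (E[¬low_batt ∧ armed U ¬low_batt ∧ armed]): {s0, s1, s2, s3, s4, s5, s6}.
Some path from s0 reaches a state where E[¬low_batt ∧ armed U ¬low_batt ∧ armed] holds.
s0 ∈ Sat(EF (E[¬low_batt ∧ armed U ¬low_batt ∧ armed])).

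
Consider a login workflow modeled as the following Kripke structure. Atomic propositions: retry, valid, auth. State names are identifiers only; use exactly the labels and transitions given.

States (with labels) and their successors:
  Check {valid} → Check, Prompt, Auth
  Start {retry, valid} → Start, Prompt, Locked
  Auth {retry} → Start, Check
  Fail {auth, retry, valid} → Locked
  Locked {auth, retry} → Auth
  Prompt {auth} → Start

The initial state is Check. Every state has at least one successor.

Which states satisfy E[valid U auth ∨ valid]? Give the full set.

States satisfying valid: {Check, Start, Fail}.
States satisfying auth ∨ valid: {Check, Start, Fail, Locked, Prompt}.
States satisfying E[valid U auth ∨ valid]: {Check, Start, Fail, Locked, Prompt}.

{Check, Start, Fail, Locked, Prompt}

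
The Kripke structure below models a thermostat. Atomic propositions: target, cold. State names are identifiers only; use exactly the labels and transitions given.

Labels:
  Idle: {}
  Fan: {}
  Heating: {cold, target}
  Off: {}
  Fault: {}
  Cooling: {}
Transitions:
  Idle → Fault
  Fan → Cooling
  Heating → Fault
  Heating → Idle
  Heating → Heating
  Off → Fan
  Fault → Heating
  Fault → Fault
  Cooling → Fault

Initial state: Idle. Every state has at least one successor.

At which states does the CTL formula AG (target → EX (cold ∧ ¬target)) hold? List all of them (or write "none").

States satisfying target → EX (cold ∧ ¬target): {Idle, Fan, Off, Fault, Cooling}.
States satisfying AG (target → EX (cold ∧ ¬target)): ∅.

none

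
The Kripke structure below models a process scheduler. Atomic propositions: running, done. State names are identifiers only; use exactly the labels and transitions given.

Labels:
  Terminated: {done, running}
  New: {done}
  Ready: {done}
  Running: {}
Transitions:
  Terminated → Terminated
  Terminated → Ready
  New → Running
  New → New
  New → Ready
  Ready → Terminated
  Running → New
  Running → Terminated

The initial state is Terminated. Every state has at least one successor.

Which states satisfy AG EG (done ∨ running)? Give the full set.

{Terminated, Ready}

States satisfying EG (done ∨ running): {Terminated, New, Ready}.
States satisfying AG EG (done ∨ running): {Terminated, Ready}.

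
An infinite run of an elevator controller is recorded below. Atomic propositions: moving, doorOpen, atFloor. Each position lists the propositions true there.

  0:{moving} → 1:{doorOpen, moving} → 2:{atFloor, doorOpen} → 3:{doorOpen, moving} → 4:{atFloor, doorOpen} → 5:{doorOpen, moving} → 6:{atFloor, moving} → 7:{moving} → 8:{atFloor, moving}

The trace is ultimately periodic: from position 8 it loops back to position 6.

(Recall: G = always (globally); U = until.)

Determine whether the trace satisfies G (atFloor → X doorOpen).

atFloor → X doorOpen must hold at every position from 0 onward. It fails at position 6, so G (atFloor → X doorOpen) is false.
Positions where atFloor holds: 2, 4, 6, 8.
Check X doorOpen at each: 2→ok, 4→ok, 6→fails, 8→fails.

Does not hold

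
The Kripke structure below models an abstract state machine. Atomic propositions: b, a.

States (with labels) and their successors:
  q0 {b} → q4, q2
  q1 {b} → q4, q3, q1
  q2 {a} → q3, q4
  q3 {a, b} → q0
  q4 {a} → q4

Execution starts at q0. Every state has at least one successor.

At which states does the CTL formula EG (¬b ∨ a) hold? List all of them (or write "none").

{q2, q4}

States satisfying ¬b ∨ a: {q2, q3, q4}.
States satisfying EG (¬b ∨ a): {q2, q4}.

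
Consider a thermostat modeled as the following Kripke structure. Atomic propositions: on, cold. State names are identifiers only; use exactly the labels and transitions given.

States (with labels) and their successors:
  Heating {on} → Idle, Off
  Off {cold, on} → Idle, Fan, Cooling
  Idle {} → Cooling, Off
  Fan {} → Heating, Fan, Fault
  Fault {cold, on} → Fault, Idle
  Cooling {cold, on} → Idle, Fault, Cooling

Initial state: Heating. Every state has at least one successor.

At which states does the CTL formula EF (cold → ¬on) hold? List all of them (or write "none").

{Heating, Off, Idle, Fan, Fault, Cooling}

States satisfying cold → ¬on: {Heating, Idle, Fan}.
States satisfying EF (cold → ¬on): {Heating, Off, Idle, Fan, Fault, Cooling}.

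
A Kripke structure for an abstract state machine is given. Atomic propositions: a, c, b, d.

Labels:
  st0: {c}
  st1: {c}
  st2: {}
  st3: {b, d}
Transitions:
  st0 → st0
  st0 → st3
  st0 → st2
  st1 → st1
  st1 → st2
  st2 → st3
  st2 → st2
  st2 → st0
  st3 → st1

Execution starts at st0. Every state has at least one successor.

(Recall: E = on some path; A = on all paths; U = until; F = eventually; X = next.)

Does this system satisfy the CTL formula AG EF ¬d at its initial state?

Yes

States satisfying EF ¬d: {st0, st1, st2, st3}.
States satisfying AG EF ¬d: {st0, st1, st2, st3}.
Every state reachable from st0 satisfies EF ¬d.
st0 ∈ Sat(AG EF ¬d).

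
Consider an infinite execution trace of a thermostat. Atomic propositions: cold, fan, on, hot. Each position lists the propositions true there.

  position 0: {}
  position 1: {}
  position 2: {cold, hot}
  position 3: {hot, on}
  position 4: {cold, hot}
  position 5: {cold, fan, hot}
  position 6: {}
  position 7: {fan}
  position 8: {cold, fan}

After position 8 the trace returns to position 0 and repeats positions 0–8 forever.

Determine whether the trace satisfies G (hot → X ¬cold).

No

hot → X ¬cold must hold at every position from 0 onward. It fails at position 3, so G (hot → X ¬cold) is false.
Positions where hot holds: 2, 3, 4, 5.
Check X ¬cold at each: 2→ok, 3→fails, 4→fails, 5→ok.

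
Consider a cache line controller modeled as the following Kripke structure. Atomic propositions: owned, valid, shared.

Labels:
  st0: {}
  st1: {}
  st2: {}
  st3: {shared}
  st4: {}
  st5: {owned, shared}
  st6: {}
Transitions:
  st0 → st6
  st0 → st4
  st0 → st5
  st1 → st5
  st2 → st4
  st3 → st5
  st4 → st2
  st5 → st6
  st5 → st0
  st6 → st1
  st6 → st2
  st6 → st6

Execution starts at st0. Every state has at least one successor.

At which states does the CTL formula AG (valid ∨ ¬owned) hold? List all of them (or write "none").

States satisfying valid ∨ ¬owned: {st0, st1, st2, st3, st4, st6}.
States satisfying AG (valid ∨ ¬owned): {st2, st4}.

{st2, st4}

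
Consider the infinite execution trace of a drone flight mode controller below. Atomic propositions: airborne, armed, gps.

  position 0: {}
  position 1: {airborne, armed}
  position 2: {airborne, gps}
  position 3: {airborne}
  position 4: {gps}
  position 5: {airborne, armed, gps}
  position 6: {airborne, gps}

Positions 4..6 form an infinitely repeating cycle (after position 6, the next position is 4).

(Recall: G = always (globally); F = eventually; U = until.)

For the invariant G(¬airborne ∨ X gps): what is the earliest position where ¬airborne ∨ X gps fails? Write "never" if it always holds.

2

Check ¬airborne ∨ X gps at each position in order: 0 ✓, 1 ✓.
At position 2 the labels are {airborne, gps} and the next position 3 has {airborne}, so ¬airborne ∨ X gps is false there. This is the first violation.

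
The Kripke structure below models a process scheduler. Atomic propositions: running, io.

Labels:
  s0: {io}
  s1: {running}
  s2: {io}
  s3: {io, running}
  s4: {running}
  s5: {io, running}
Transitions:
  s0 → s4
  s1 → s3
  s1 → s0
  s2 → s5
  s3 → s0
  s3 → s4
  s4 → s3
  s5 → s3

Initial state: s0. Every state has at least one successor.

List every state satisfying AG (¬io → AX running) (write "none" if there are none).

States satisfying ¬io → AX running: {s0, s2, s3, s4, s5}.
States satisfying AG (¬io → AX running): {s0, s2, s3, s4, s5}.

{s0, s2, s3, s4, s5}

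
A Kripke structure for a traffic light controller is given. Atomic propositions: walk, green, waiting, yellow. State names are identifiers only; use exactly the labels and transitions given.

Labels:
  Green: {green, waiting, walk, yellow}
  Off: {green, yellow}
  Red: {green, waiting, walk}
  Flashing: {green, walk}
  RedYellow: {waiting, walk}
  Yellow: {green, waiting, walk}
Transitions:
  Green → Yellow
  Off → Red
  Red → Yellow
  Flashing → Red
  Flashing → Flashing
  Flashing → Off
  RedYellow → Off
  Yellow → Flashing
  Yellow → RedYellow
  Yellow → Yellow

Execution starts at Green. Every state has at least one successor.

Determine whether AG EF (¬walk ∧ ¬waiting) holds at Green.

States satisfying EF (¬walk ∧ ¬waiting): {Green, Off, Red, Flashing, RedYellow, Yellow}.
States satisfying AG EF (¬walk ∧ ¬waiting): {Green, Off, Red, Flashing, RedYellow, Yellow}.
Every state reachable from Green satisfies EF (¬walk ∧ ¬waiting).
Green ∈ Sat(AG EF (¬walk ∧ ¬waiting)).

Satisfied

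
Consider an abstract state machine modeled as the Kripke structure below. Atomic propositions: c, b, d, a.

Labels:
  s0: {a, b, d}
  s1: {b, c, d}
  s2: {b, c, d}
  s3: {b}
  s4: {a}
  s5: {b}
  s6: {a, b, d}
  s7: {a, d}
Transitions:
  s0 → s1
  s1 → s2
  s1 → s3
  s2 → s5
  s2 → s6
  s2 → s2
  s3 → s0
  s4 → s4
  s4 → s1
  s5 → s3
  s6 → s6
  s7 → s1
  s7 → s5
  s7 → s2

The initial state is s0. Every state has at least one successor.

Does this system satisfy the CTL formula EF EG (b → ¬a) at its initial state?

States satisfying EG (b → ¬a): {s1, s2, s4, s7}.
States satisfying EF EG (b → ¬a): {s0, s1, s2, s3, s4, s5, s7}.
Some path from s0 reaches a state where EG (b → ¬a) holds.
s0 ∈ Sat(EF EG (b → ¬a)).

Holds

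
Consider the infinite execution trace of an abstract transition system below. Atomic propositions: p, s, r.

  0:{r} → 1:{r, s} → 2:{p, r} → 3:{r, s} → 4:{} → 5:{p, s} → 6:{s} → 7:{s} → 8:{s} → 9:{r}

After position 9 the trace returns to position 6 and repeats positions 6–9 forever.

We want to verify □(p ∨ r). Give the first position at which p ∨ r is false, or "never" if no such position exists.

Check p ∨ r at each position in order: 0 ✓, 1 ✓, 2 ✓, 3 ✓.
At position 4 the labels are {}, so p ∨ r is false there. This is the first violation.

4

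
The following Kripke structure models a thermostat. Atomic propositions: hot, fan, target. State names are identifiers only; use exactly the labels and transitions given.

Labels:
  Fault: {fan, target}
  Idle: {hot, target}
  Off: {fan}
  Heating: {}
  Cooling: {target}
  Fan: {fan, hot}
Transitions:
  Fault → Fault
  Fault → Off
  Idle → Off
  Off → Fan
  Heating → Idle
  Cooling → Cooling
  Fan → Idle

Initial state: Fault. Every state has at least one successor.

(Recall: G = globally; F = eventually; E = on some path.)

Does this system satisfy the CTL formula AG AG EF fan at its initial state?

Satisfied

States satisfying AG EF fan: {Fault, Idle, Off, Heating, Fan}.
States satisfying AG AG EF fan: {Fault, Idle, Off, Heating, Fan}.
Every state reachable from Fault satisfies AG EF fan.
Fault ∈ Sat(AG AG EF fan).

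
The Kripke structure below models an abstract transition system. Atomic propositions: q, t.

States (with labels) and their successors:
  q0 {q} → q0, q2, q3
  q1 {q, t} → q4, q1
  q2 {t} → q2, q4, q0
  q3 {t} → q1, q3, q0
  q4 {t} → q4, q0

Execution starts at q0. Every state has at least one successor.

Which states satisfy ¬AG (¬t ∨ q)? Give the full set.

States satisfying ¬t ∨ q: {q0, q1}.
States satisfying AG (¬t ∨ q): ∅.
States satisfying ¬AG (¬t ∨ q): {q0, q1, q2, q3, q4}.

{q0, q1, q2, q3, q4}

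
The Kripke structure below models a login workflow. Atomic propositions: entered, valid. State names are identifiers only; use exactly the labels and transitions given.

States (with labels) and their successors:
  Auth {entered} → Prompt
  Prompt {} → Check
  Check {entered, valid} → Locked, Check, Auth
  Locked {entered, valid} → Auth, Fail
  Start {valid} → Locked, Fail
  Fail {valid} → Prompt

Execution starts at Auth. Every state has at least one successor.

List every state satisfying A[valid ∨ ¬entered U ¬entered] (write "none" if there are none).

{Prompt, Start, Fail}

States satisfying valid ∨ ¬entered: {Prompt, Check, Locked, Start, Fail}.
States satisfying ¬entered: {Prompt, Start, Fail}.
States satisfying A[valid ∨ ¬entered U ¬entered]: {Prompt, Start, Fail}.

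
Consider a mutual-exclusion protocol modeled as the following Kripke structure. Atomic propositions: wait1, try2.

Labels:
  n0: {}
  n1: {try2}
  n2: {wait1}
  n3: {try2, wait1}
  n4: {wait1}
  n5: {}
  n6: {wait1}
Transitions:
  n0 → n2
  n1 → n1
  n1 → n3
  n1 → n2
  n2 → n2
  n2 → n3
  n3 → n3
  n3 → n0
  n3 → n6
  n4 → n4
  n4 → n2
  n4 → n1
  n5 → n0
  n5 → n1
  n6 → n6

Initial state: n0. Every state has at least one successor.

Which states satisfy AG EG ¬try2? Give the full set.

{n6}

States satisfying EG ¬try2: {n0, n2, n4, n5, n6}.
States satisfying AG EG ¬try2: {n6}.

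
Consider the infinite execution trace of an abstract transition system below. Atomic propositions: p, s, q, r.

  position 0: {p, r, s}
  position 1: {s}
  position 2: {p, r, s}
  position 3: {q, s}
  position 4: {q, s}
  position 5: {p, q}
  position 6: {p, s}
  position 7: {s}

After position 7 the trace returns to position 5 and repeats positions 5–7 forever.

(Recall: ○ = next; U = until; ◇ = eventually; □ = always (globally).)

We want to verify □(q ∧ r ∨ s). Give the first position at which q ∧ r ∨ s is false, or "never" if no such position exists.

5

Check q ∧ r ∨ s at each position in order: 0 ✓, 1 ✓, 2 ✓, 3 ✓, 4 ✓.
At position 5 the labels are {p, q}, so q ∧ r ∨ s is false there. This is the first violation.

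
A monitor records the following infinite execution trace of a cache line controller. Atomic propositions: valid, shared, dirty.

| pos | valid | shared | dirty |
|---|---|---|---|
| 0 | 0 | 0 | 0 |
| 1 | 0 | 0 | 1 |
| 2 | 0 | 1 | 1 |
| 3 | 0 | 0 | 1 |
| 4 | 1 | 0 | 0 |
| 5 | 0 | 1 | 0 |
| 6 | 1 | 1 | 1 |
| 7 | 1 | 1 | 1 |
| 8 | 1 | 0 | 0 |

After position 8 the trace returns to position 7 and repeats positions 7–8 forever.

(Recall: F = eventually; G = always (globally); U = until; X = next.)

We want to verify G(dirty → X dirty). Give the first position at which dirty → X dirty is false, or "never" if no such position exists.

3

Check dirty → X dirty at each position in order: 0 ✓, 1 ✓, 2 ✓.
At position 3 the labels are {dirty} and the next position 4 has {valid}, so dirty → X dirty is false there. This is the first violation.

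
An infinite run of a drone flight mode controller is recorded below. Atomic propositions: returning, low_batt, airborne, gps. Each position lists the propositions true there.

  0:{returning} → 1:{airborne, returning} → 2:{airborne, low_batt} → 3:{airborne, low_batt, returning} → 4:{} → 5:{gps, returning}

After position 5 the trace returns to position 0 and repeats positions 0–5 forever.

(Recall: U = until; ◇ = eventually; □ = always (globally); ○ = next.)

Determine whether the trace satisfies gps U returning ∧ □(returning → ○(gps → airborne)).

Yes

Walking from position 0: returning first holds at position 0, and gps holds at every earlier position along the way, so gps U returning holds.
returning → ○(gps → airborne) holds at every position 0..5, and those are all positions ever visited, so □(returning → ○(gps → airborne)) holds.
Positions where returning holds: 0, 1, 3, 5.
Check ○(gps → airborne) at each: 0→ok, 1→ok, 3→ok, 5→ok.
At position 0: gps U returning is true; □(returning → ○(gps → airborne)) is true; so gps U returning ∧ □(returning → ○(gps → airborne)) is true.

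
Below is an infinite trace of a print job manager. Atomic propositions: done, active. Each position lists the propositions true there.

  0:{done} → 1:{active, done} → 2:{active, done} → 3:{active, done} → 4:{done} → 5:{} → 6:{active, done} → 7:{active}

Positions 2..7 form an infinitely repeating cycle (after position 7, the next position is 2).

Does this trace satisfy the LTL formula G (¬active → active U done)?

Violated

¬active → active U done must hold at every position from 0 onward. It fails at position 5, so G (¬active → active U done) is false.
Positions where ¬active holds: 0, 4, 5.
Check active U done at each: 0→ok, 4→ok, 5→fails.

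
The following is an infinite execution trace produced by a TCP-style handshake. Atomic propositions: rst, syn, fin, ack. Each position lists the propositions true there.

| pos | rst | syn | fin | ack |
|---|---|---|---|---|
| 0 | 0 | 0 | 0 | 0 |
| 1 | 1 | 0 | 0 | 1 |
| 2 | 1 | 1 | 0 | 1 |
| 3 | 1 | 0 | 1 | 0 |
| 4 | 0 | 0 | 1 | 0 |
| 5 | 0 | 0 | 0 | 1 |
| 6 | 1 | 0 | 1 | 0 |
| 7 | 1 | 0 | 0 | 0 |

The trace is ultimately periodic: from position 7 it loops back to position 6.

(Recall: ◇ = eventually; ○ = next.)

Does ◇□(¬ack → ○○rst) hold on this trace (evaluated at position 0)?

□(¬ack → ○○rst) holds at position 4, which is reachable from 0, so ◇□(¬ack → ○○rst) holds.

Satisfied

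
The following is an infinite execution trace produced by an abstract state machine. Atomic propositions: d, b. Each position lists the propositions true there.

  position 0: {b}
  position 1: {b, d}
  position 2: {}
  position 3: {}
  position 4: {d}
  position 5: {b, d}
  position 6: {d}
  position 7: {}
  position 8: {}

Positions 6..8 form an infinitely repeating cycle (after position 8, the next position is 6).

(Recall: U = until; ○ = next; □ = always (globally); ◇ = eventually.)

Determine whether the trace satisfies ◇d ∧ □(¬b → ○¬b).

No

d holds at position 1, which is reachable from 0, so ◇d holds.
¬b → ○¬b must hold at every position from 0 onward. It fails at position 4, so □(¬b → ○¬b) is false.
Positions where ¬b holds: 2, 3, 4, 6, 7, 8.
Check ○¬b at each: 2→ok, 3→ok, 4→fails, 6→ok, 7→ok, 8→ok.
At position 0: ◇d is true; □(¬b → ○¬b) is false; so ◇d ∧ □(¬b → ○¬b) is false.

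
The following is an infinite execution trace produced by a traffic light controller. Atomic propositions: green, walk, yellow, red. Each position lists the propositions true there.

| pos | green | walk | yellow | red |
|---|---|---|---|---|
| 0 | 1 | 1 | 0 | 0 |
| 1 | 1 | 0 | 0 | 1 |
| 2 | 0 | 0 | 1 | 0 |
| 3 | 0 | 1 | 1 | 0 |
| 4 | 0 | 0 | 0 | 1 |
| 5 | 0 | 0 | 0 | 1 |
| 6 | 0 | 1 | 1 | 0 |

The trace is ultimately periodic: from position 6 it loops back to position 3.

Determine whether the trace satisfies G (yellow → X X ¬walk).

yellow → X X ¬walk holds at every position 0..6, and those are all positions ever visited, so G (yellow → X X ¬walk) holds.
Positions where yellow holds: 2, 3, 6.
Check X X ¬walk at each: 2→ok, 3→ok, 6→ok.

Holds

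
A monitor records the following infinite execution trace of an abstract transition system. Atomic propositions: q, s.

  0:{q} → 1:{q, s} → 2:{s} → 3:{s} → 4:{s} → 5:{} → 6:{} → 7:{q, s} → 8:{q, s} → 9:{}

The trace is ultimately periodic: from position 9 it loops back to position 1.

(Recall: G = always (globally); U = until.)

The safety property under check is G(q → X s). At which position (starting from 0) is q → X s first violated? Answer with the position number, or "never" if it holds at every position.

8

Check q → X s at each position in order: 0 ✓, 1 ✓, 2 ✓, 3 ✓, 4 ✓, 5 ✓, 6 ✓, 7 ✓.
At position 8 the labels are {q, s} and the next position 9 has {}, so q → X s is false there. This is the first violation.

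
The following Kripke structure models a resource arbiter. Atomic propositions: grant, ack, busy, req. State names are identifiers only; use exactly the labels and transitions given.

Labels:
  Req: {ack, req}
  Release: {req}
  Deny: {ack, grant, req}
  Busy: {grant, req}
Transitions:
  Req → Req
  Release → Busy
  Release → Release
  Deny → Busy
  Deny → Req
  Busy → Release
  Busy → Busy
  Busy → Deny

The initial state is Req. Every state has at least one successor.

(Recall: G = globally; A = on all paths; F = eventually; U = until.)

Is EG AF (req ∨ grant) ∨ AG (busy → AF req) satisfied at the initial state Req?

States satisfying AF (req ∨ grant): {Req, Release, Deny, Busy}.
States satisfying EG AF (req ∨ grant): {Req, Release, Deny, Busy}.
States satisfying busy → AF req: {Req, Release, Deny, Busy}.
States satisfying AG (busy → AF req): {Req, Release, Deny, Busy}.
States satisfying EG AF (req ∨ grant) ∨ AG (busy → AF req): {Req, Release, Deny, Busy}.
Req ∈ Sat(EG AF (req ∨ grant) ∨ AG (busy → AF req)).

Yes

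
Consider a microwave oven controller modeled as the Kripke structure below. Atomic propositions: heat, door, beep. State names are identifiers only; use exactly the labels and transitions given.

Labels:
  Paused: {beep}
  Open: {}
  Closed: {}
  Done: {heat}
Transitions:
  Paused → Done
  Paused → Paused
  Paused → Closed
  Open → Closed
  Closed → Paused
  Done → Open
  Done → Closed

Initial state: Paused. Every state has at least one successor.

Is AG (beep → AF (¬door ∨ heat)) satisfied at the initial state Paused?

Holds

States satisfying beep → AF (¬door ∨ heat): {Paused, Open, Closed, Done}.
States satisfying AG (beep → AF (¬door ∨ heat)): {Paused, Open, Closed, Done}.
Every state reachable from Paused satisfies beep → AF (¬door ∨ heat).
Paused ∈ Sat(AG (beep → AF (¬door ∨ heat))).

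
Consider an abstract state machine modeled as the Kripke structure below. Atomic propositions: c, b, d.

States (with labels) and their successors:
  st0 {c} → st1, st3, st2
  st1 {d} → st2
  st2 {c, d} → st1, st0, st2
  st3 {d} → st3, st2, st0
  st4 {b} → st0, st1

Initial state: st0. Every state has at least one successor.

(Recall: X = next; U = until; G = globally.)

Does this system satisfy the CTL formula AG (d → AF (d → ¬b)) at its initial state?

States satisfying d → AF (d → ¬b): {st0, st1, st2, st3, st4}.
States satisfying AG (d → AF (d → ¬b)): {st0, st1, st2, st3, st4}.
Every state reachable from st0 satisfies d → AF (d → ¬b).
st0 ∈ Sat(AG (d → AF (d → ¬b))).

Yes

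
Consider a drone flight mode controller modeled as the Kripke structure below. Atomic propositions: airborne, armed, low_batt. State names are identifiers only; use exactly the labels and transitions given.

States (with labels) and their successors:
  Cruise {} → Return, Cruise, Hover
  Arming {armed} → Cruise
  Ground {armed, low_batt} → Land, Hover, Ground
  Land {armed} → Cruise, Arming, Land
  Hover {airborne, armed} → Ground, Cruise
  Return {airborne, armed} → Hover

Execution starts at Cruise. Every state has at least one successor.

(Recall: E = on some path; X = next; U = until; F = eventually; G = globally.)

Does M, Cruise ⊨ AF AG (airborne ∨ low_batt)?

States satisfying AG (airborne ∨ low_batt): ∅.
States satisfying AF AG (airborne ∨ low_batt): ∅.
There is a path from Cruise along which AG (airborne ∨ low_batt) never holds.
Cruise ∉ Sat(AF AG (airborne ∨ low_batt)).

Violated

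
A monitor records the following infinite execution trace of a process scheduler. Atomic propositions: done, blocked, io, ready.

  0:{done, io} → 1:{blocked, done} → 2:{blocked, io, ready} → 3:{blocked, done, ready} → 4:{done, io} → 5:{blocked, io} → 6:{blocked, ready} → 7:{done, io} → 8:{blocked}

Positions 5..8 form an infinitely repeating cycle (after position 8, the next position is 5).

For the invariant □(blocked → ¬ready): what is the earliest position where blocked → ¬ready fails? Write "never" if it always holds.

2

Check blocked → ¬ready at each position in order: 0 ✓, 1 ✓.
At position 2 the labels are {blocked, io, ready}, so blocked → ¬ready is false there. This is the first violation.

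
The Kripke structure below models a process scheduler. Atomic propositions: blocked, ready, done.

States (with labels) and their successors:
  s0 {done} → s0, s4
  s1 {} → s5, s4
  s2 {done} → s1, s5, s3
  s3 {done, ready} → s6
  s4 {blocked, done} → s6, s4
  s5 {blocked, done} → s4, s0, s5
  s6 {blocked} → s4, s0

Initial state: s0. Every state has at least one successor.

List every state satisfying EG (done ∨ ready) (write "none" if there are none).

{s0, s2, s4, s5}

States satisfying done ∨ ready: {s0, s2, s3, s4, s5}.
States satisfying EG (done ∨ ready): {s0, s2, s4, s5}.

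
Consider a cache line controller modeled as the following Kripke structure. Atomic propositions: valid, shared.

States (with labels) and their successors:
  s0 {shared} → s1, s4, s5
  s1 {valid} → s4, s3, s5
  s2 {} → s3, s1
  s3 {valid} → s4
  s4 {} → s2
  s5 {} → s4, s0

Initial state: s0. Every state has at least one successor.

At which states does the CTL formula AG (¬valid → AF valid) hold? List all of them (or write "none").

States satisfying ¬valid → AF valid: {s1, s2, s3, s4}.
States satisfying AG (¬valid → AF valid): ∅.

none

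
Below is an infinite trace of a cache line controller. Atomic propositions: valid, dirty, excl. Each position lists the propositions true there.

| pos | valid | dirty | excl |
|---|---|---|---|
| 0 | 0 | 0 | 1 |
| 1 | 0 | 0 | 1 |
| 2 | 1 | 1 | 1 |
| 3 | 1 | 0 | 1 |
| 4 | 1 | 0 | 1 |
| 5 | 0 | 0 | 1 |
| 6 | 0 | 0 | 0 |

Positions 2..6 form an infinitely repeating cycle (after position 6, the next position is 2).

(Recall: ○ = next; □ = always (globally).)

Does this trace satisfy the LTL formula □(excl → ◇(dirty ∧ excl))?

excl → ◇(dirty ∧ excl) holds at every position 0..6, and those are all positions ever visited, so □(excl → ◇(dirty ∧ excl)) holds.
Positions where excl holds: 0, 1, 2, 3, 4, 5.
Check ◇(dirty ∧ excl) at each: 0→ok, 1→ok, 2→ok, 3→ok, 4→ok, 5→ok.

Holds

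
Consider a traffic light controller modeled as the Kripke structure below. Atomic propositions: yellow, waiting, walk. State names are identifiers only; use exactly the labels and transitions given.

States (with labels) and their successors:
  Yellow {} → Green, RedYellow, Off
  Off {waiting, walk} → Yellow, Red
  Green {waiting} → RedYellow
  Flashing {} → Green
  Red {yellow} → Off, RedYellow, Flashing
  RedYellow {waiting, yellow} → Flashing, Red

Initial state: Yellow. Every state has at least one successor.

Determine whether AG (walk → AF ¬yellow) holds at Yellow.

Holds

States satisfying walk → AF ¬yellow: {Yellow, Off, Green, Flashing, Red, RedYellow}.
States satisfying AG (walk → AF ¬yellow): {Yellow, Off, Green, Flashing, Red, RedYellow}.
Every state reachable from Yellow satisfies walk → AF ¬yellow.
Yellow ∈ Sat(AG (walk → AF ¬yellow)).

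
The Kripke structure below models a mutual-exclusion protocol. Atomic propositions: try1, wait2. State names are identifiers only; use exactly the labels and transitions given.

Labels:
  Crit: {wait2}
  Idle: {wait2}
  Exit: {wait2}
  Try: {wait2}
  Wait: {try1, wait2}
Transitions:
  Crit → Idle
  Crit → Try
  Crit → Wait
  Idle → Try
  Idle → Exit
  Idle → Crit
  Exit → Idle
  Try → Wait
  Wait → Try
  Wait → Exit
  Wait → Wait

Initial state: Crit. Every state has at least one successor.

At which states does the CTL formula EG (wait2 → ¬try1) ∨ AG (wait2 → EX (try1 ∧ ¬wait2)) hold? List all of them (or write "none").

States satisfying wait2 → ¬try1: {Crit, Idle, Exit, Try}.
States satisfying EG (wait2 → ¬try1): {Crit, Idle, Exit}.
States satisfying wait2 → EX (try1 ∧ ¬wait2): ∅.
States satisfying AG (wait2 → EX (try1 ∧ ¬wait2)): ∅.
States satisfying EG (wait2 → ¬try1) ∨ AG (wait2 → EX (try1 ∧ ¬wait2)): {Crit, Idle, Exit}.

{Crit, Idle, Exit}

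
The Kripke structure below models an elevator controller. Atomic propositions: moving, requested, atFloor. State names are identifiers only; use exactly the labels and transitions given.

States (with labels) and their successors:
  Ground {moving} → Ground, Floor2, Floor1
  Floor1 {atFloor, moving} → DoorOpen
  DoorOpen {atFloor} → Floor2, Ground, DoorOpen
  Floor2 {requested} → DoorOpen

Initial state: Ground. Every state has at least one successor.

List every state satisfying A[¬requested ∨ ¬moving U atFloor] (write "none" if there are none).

{Floor1, DoorOpen, Floor2}

States satisfying ¬requested ∨ ¬moving: {Ground, Floor1, DoorOpen, Floor2}.
States satisfying atFloor: {Floor1, DoorOpen}.
States satisfying A[¬requested ∨ ¬moving U atFloor]: {Floor1, DoorOpen, Floor2}.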